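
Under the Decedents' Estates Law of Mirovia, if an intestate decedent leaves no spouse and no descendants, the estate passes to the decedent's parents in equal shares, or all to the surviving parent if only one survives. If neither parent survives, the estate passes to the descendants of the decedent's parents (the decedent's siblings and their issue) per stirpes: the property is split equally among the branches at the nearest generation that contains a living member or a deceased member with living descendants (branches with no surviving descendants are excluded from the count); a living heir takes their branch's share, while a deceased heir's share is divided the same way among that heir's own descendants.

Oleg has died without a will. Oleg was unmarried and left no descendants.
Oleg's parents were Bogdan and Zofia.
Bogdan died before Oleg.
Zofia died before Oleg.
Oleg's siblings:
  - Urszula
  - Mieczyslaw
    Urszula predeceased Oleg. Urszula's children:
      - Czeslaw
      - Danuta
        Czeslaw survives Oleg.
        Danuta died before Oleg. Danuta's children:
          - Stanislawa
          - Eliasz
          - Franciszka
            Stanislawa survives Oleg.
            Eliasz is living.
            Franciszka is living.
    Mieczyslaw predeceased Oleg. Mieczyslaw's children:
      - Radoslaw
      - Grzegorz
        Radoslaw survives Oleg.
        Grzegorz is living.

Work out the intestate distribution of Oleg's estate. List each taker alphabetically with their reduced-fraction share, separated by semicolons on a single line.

Neither parent survives and there are no descendants, so the estate passes to Oleg's siblings and their issue per stirpes.
The estate is divided into 2 equal shares of 1/2 among Urszula, Mieczyslaw.
Urszula predeceased; the 1/2 allotted to Urszula's branch passes to Urszula's issue by representation.
The 1/2 is divided into 2 equal shares of 1/4 among Czeslaw, Danuta.
Czeslaw is living and takes 1/4.
Danuta predeceased; the 1/4 allotted to Danuta's branch passes to Danuta's issue by representation.
The 1/4 is divided into 3 equal shares of 1/12 among Stanislawa, Eliasz, Franciszka.
Stanislawa is living and takes 1/12.
Eliasz is living and takes 1/12.
Franciszka is living and takes 1/12.
Mieczyslaw predeceased; the 1/2 allotted to Mieczyslaw's branch passes to Mieczyslaw's issue by representation.
The 1/2 is divided into 2 equal shares of 1/4 among Radoslaw, Grzegorz.
Radoslaw is living and takes 1/4.
Grzegorz is living and takes 1/4.

Czeslaw 1/4; Eliasz 1/12; Franciszka 1/12; Grzegorz 1/4; Radoslaw 1/4; Stanislawa 1/12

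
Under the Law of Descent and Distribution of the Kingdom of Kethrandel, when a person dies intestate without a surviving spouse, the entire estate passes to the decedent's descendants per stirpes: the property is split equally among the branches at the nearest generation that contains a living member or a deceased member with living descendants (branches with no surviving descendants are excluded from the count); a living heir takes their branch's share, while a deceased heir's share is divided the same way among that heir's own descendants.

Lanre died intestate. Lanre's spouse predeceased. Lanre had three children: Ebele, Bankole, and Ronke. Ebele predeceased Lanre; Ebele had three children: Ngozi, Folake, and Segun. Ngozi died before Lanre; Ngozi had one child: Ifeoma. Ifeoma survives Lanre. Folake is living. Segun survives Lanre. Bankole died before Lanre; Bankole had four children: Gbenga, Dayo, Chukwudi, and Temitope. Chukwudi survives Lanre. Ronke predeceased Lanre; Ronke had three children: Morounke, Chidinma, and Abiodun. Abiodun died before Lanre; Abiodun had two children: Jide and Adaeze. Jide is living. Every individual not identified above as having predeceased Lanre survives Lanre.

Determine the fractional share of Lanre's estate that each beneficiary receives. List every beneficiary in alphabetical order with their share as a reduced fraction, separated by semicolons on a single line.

Adaeze 1/18; Chidinma 1/9; Chukwudi 1/12; Dayo 1/12; Folake 1/9; Gbenga 1/12; Ifeoma 1/9; Jide 1/18; Morounke 1/9; Segun 1/9; Temitope 1/12

There is no surviving spouse, so the entire estate passes to Lanre's descendants per stirpes.
The estate is divided into 3 equal shares of 1/3 among Ebele, Bankole, Ronke.
Ebele predeceased; the 1/3 allotted to Ebele's branch passes to Ebele's issue by representation.
The 1/3 is divided into 3 equal shares of 1/9 among Ngozi, Folake, Segun.
Ngozi predeceased; the 1/9 allotted to Ngozi's branch passes to Ngozi's issue by representation.
Ifeoma is the sole taker at this level and receives the full 1/9.
Folake is living and takes 1/9.
Segun is living and takes 1/9.
Bankole predeceased; the 1/3 allotted to Bankole's branch passes to Bankole's issue by representation.
The 1/3 is divided into 4 equal shares of 1/12 among Gbenga, Dayo, Chukwudi, Temitope.
Gbenga is living and takes 1/12.
Dayo is living and takes 1/12.
Chukwudi is living and takes 1/12.
Temitope is living and takes 1/12.
Ronke predeceased; the 1/3 allotted to Ronke's branch passes to Ronke's issue by representation.
The 1/3 is divided into 3 equal shares of 1/9 among Morounke, Chidinma, Abiodun.
Morounke is living and takes 1/9.
Chidinma is living and takes 1/9.
Abiodun predeceased; the 1/9 allotted to Abiodun's branch passes to Abiodun's issue by representation.
The 1/9 is divided into 2 equal shares of 1/18 among Jide, Adaeze.
Jide is living and takes 1/18.
Adaeze is living and takes 1/18.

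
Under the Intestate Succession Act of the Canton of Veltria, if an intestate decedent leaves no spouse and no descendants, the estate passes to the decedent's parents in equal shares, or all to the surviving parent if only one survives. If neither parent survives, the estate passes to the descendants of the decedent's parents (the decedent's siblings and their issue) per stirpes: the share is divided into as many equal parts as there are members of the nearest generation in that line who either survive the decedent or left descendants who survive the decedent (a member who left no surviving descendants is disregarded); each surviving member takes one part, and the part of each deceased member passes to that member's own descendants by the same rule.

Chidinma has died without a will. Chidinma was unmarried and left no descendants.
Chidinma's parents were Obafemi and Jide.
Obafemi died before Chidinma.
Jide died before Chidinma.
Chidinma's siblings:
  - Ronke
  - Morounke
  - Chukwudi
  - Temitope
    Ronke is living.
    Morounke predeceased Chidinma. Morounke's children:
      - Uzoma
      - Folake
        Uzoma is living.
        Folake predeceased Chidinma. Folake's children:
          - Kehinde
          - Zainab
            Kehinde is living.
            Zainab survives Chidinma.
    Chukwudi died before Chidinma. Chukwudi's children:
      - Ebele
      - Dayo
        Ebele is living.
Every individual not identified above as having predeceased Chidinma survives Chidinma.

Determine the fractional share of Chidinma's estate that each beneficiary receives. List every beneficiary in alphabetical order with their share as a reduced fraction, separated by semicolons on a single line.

Neither parent survives and there are no descendants, so the estate passes to Chidinma's siblings and their issue per stirpes.
The estate is divided into 4 equal shares of 1/4 among Ronke, Morounke, Chukwudi, Temitope.
Ronke is living and takes 1/4.
Morounke predeceased; the 1/4 allotted to Morounke's branch passes to Morounke's issue by representation.
The 1/4 is divided into 2 equal shares of 1/8 among Uzoma, Folake.
Uzoma is living and takes 1/8.
Folake predeceased; the 1/8 allotted to Folake's branch passes to Folake's issue by representation.
The 1/8 is divided into 2 equal shares of 1/16 among Kehinde, Zainab.
Kehinde is living and takes 1/16.
Zainab is living and takes 1/16.
Chukwudi predeceased; the 1/4 allotted to Chukwudi's branch passes to Chukwudi's issue by representation.
The 1/4 is divided into 2 equal shares of 1/8 among Ebele, Dayo.
Ebele is living and takes 1/8.
Dayo is living and takes 1/8.
Temitope is living and takes 1/4.

Dayo 1/8; Ebele 1/8; Kehinde 1/16; Ronke 1/4; Temitope 1/4; Uzoma 1/8; Zainab 1/16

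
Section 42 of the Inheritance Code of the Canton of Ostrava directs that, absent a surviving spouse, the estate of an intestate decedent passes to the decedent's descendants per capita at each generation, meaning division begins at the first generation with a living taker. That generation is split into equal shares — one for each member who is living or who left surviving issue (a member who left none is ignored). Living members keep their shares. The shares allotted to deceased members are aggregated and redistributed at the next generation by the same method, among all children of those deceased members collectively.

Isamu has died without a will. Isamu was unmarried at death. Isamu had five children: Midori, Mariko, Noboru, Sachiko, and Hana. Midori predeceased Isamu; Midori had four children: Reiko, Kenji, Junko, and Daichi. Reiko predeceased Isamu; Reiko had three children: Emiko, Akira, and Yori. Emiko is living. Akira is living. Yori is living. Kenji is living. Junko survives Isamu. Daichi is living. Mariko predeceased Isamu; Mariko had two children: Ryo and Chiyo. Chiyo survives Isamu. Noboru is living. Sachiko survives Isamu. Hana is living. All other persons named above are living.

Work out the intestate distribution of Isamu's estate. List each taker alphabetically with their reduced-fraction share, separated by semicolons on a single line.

There is no surviving spouse, so the entire estate passes to Isamu's descendants per capita at each generation.
At generation 1 (Midori, Mariko, Noboru, Sachiko, Hana) there are 5 shares of (1)/5 = 1/5 each.
Living: Noboru, Sachiko, and Hana — each takes 1/5.
Deceased: Midori and Mariko. Their combined 2/5 is pooled and carried to generation 2.
At generation 2 (Reiko, Kenji, Junko, Daichi, Ryo, Chiyo) there are 6 shares of (2/5)/6 = 1/15 each.
Living: Kenji, Junko, Daichi, Ryo, and Chiyo — each takes 1/15.
Deceased: Reiko. That 1/15 share is carried to generation 3.
At generation 3 (Emiko, Akira, Yori) there are 3 shares of (1/15)/3 = 1/45 each.
Living: Emiko, Akira, and Yori — each takes 1/45.

Akira 1/45; Chiyo 1/15; Daichi 1/15; Emiko 1/45; Hana 1/5; Junko 1/15; Kenji 1/15; Noboru 1/5; Ryo 1/15; Sachiko 1/5; Yori 1/45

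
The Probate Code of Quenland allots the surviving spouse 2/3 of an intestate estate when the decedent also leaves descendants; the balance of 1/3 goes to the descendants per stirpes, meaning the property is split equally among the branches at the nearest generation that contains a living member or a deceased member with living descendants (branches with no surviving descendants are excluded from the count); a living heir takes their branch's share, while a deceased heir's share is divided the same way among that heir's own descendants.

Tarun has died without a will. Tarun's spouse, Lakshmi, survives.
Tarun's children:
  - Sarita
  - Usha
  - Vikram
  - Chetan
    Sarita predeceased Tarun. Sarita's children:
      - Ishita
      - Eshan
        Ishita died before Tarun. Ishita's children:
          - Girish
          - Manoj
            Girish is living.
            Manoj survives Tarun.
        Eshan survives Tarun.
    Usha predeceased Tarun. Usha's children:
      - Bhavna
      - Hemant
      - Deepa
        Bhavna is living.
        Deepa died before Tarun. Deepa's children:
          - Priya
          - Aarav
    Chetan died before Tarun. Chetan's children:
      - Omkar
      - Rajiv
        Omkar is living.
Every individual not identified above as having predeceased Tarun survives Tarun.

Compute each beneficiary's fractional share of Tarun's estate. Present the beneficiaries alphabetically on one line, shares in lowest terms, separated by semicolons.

Aarav 1/72; Bhavna 1/36; Eshan 1/24; Girish 1/48; Hemant 1/36; Lakshmi 2/3; Manoj 1/48; Omkar 1/24; Priya 1/72; Rajiv 1/24; Vikram 1/12

Lakshmi, as surviving spouse, takes 2/3.
The remaining 1/3 passes to Tarun's descendants per stirpes.
The 1/3 is divided into 4 equal shares of 1/12 among Sarita, Usha, Vikram, Chetan.
Sarita predeceased; the 1/12 allotted to Sarita's branch passes to Sarita's issue by representation.
The 1/12 is divided into 2 equal shares of 1/24 among Ishita, Eshan.
Ishita predeceased; the 1/24 allotted to Ishita's branch passes to Ishita's issue by representation.
The 1/24 is divided into 2 equal shares of 1/48 among Girish, Manoj.
Girish is living and takes 1/48.
Manoj is living and takes 1/48.
Eshan is living and takes 1/24.
Usha predeceased; the 1/12 allotted to Usha's branch passes to Usha's issue by representation.
The 1/12 is divided into 3 equal shares of 1/36 among Bhavna, Hemant, Deepa.
Bhavna is living and takes 1/36.
Hemant is living and takes 1/36.
Deepa predeceased; the 1/36 allotted to Deepa's branch passes to Deepa's issue by representation.
The 1/36 is divided into 2 equal shares of 1/72 among Priya, Aarav.
Priya is living and takes 1/72.
Aarav is living and takes 1/72.
Vikram is living and takes 1/12.
Chetan predeceased; the 1/12 allotted to Chetan's branch passes to Chetan's issue by representation.
The 1/12 is divided into 2 equal shares of 1/24 among Omkar, Rajiv.
Omkar is living and takes 1/24.
Rajiv is living and takes 1/24.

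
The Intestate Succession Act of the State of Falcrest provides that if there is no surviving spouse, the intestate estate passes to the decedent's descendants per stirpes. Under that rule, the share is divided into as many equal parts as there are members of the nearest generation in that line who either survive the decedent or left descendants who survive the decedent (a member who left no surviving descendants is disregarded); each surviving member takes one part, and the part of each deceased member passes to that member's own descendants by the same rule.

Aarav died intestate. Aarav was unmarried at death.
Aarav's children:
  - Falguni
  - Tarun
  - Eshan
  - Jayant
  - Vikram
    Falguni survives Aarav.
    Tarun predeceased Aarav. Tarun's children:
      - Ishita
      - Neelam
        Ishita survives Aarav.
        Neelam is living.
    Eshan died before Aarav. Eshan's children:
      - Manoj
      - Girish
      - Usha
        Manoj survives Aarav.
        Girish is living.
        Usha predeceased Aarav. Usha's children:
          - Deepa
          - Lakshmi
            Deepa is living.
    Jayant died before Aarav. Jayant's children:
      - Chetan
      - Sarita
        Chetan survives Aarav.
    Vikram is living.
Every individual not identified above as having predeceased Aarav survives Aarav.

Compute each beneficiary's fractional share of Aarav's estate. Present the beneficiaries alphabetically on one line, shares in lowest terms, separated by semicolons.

Chetan 1/10; Deepa 1/30; Falguni 1/5; Girish 1/15; Ishita 1/10; Lakshmi 1/30; Manoj 1/15; Neelam 1/10; Sarita 1/10; Vikram 1/5

There is no surviving spouse, so the entire estate passes to Aarav's descendants per stirpes.
The estate is divided into 5 equal shares of 1/5 among Falguni, Tarun, Eshan, Jayant, Vikram.
Falguni is living and takes 1/5.
Tarun predeceased; the 1/5 allotted to Tarun's branch passes to Tarun's issue by representation.
The 1/5 is divided into 2 equal shares of 1/10 among Ishita, Neelam.
Ishita is living and takes 1/10.
Neelam is living and takes 1/10.
Eshan predeceased; the 1/5 allotted to Eshan's branch passes to Eshan's issue by representation.
The 1/5 is divided into 3 equal shares of 1/15 among Manoj, Girish, Usha.
Manoj is living and takes 1/15.
Girish is living and takes 1/15.
Usha predeceased; the 1/15 allotted to Usha's branch passes to Usha's issue by representation.
The 1/15 is divided into 2 equal shares of 1/30 among Deepa, Lakshmi.
Deepa is living and takes 1/30.
Lakshmi is living and takes 1/30.
Jayant predeceased; the 1/5 allotted to Jayant's branch passes to Jayant's issue by representation.
The 1/5 is divided into 2 equal shares of 1/10 among Chetan, Sarita.
Chetan is living and takes 1/10.
Sarita is living and takes 1/10.
Vikram is living and takes 1/5.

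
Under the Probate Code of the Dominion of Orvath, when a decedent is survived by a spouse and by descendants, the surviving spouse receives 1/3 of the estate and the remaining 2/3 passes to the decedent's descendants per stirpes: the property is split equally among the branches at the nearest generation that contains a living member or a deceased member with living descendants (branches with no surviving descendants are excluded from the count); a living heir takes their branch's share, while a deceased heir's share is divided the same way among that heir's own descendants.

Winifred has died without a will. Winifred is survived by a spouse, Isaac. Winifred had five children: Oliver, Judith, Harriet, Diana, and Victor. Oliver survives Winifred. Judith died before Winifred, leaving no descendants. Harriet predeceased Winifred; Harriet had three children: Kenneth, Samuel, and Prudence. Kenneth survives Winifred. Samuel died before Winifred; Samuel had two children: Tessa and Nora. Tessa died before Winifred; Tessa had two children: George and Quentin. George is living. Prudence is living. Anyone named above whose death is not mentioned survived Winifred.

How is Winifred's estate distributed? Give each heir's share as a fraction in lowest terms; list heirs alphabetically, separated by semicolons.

Isaac, as surviving spouse, takes 1/3.
The remaining 2/3 passes to Winifred's descendants per stirpes.
Judith left no surviving issue, so that branch lapses and is disregarded.
The 2/3 is divided into 4 equal shares of 1/6 among Oliver, Harriet, Diana, Victor.
Oliver is living and takes 1/6.
Harriet predeceased; the 1/6 allotted to Harriet's branch passes to Harriet's issue by representation.
The 1/6 is divided into 3 equal shares of 1/18 among Kenneth, Samuel, Prudence.
Kenneth is living and takes 1/18.
Samuel predeceased; the 1/18 allotted to Samuel's branch passes to Samuel's issue by representation.
The 1/18 is divided into 2 equal shares of 1/36 among Tessa, Nora.
Tessa predeceased; the 1/36 allotted to Tessa's branch passes to Tessa's issue by representation.
The 1/36 is divided into 2 equal shares of 1/72 among George, Quentin.
George is living and takes 1/72.
Quentin is living and takes 1/72.
Nora is living and takes 1/36.
Prudence is living and takes 1/18.
Diana is living and takes 1/6.
Victor is living and takes 1/6.

Diana 1/6; George 1/72; Isaac 1/3; Kenneth 1/18; Nora 1/36; Oliver 1/6; Prudence 1/18; Quentin 1/72; Victor 1/6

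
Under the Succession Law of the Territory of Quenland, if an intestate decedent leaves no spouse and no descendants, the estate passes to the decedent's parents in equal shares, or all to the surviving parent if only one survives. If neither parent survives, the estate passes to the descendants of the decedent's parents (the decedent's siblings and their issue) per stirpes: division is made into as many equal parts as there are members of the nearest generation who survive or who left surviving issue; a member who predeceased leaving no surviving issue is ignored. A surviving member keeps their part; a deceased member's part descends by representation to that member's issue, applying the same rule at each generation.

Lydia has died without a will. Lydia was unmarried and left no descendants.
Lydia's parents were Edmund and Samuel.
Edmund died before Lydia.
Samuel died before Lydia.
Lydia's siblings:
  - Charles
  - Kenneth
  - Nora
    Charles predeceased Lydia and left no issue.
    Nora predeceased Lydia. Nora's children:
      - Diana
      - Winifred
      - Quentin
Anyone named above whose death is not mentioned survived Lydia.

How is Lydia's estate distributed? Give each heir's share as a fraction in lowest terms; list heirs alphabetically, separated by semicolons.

Neither parent survives and there are no descendants, so the estate passes to Lydia's siblings and their issue per stirpes.
Charles left no surviving issue, so that branch lapses and is disregarded.
The estate is divided into 2 equal shares of 1/2 among Kenneth, Nora.
Kenneth is living and takes 1/2.
Nora predeceased; the 1/2 allotted to Nora's branch passes to Nora's issue by representation.
The 1/2 is divided into 3 equal shares of 1/6 among Diana, Winifred, Quentin.
Diana is living and takes 1/6.
Winifred is living and takes 1/6.
Quentin is living and takes 1/6.

Diana 1/6; Kenneth 1/2; Quentin 1/6; Winifred 1/6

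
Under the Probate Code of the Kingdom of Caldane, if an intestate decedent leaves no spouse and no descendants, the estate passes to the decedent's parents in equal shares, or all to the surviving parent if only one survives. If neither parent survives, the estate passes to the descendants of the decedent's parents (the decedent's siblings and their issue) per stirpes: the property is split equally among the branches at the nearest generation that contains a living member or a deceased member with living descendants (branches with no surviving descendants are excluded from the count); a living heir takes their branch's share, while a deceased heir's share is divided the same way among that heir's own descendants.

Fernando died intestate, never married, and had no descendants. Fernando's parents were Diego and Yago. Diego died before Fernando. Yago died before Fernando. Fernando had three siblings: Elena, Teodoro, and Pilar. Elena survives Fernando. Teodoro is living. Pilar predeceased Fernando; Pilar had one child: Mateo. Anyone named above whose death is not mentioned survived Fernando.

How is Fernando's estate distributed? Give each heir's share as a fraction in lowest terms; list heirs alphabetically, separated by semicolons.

Neither parent survives and there are no descendants, so the estate passes to Fernando's siblings and their issue per stirpes.
The estate is divided into 3 equal shares of 1/3 among Elena, Teodoro, Pilar.
Elena is living and takes 1/3.
Teodoro is living and takes 1/3.
Pilar predeceased; the 1/3 allotted to Pilar's branch passes to Pilar's issue by representation.
Mateo is the sole taker at this level and receives the full 1/3.

Elena 1/3; Mateo 1/3; Teodoro 1/3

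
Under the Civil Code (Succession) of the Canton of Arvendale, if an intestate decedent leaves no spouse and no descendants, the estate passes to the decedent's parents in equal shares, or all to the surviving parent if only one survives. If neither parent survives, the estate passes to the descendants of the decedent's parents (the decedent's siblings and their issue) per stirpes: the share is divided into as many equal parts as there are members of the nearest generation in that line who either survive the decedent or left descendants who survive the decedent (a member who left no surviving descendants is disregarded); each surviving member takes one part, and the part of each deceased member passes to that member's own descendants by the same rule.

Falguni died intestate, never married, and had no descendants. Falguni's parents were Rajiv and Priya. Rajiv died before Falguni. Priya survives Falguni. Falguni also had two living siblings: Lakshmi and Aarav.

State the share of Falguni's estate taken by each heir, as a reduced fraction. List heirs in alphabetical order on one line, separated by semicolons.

Only one parent, Priya, survives, so Priya takes the entire estate. The siblings take nothing because a surviving parent has priority.

Priya 1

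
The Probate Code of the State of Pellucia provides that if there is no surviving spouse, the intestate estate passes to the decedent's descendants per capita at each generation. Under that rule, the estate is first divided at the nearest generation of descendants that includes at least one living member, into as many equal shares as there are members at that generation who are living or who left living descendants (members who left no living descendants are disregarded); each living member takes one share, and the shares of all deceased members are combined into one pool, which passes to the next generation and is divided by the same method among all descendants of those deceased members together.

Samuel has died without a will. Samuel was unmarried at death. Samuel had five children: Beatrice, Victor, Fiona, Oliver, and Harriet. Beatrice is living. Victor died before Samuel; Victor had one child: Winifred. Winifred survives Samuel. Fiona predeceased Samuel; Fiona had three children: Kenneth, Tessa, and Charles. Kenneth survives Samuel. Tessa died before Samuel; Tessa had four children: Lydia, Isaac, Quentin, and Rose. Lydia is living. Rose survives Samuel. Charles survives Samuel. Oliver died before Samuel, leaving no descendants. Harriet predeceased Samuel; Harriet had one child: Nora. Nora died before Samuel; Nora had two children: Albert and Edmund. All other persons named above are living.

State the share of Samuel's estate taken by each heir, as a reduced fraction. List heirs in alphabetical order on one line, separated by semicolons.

There is no surviving spouse, so the entire estate passes to Samuel's descendants per capita at each generation.
At generation 1 (Beatrice, Victor, Fiona, Harriet) there are 4 shares of (1)/4 = 1/4 each.
Living: Beatrice — each takes 1/4.
Deceased: Victor, Fiona, and Harriet. Their combined 3/4 is pooled and carried to generation 2.
At generation 2 (Winifred, Kenneth, Tessa, Charles, Nora) there are 5 shares of (3/4)/5 = 3/20 each.
Living: Winifred, Kenneth, and Charles — each takes 3/20.
Deceased: Tessa and Nora. Their combined 3/10 is pooled and carried to generation 3.
At generation 3 (Lydia, Isaac, Quentin, Rose, Albert, Edmund) there are 6 shares of (3/10)/6 = 1/20 each.
Living: Lydia, Isaac, Quentin, Rose, Albert, and Edmund — each takes 1/20.

Albert 1/20; Beatrice 1/4; Charles 3/20; Edmund 1/20; Isaac 1/20; Kenneth 3/20; Lydia 1/20; Quentin 1/20; Rose 1/20; Winifred 3/20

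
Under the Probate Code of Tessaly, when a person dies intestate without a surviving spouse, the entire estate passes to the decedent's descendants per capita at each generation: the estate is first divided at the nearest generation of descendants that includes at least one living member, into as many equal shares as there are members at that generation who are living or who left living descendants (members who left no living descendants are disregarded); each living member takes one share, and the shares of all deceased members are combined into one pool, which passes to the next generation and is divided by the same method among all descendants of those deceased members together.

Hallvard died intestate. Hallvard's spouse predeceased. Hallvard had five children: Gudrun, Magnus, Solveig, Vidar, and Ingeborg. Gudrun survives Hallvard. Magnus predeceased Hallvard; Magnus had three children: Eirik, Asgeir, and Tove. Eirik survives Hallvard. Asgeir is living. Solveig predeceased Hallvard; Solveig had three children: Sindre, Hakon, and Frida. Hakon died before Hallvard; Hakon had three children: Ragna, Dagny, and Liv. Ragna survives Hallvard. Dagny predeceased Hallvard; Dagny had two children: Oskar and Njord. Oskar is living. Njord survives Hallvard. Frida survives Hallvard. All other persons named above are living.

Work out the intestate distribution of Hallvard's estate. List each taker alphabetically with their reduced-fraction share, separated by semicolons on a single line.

There is no surviving spouse, so the entire estate passes to Hallvard's descendants per capita at each generation.
At generation 1 (Gudrun, Magnus, Solveig, Vidar, Ingeborg) there are 5 shares of (1)/5 = 1/5 each.
Living: Gudrun, Vidar, and Ingeborg — each takes 1/5.
Deceased: Magnus and Solveig. Their combined 2/5 is pooled and carried to generation 2.
At generation 2 (Eirik, Asgeir, Tove, Sindre, Hakon, Frida) there are 6 shares of (2/5)/6 = 1/15 each.
Living: Eirik, Asgeir, Tove, Sindre, and Frida — each takes 1/15.
Deceased: Hakon. That 1/15 share is carried to generation 3.
At generation 3 (Ragna, Dagny, Liv) there are 3 shares of (1/15)/3 = 1/45 each.
Living: Ragna and Liv — each takes 1/45.
Deceased: Dagny. That 1/45 share is carried to generation 4.
At generation 4 (Oskar, Njord) there are 2 shares of (1/45)/2 = 1/90 each.
Living: Oskar and Njord — each takes 1/90.

Asgeir 1/15; Eirik 1/15; Frida 1/15; Gudrun 1/5; Ingeborg 1/5; Liv 1/45; Njord 1/90; Oskar 1/90; Ragna 1/45; Sindre 1/15; Tove 1/15; Vidar 1/5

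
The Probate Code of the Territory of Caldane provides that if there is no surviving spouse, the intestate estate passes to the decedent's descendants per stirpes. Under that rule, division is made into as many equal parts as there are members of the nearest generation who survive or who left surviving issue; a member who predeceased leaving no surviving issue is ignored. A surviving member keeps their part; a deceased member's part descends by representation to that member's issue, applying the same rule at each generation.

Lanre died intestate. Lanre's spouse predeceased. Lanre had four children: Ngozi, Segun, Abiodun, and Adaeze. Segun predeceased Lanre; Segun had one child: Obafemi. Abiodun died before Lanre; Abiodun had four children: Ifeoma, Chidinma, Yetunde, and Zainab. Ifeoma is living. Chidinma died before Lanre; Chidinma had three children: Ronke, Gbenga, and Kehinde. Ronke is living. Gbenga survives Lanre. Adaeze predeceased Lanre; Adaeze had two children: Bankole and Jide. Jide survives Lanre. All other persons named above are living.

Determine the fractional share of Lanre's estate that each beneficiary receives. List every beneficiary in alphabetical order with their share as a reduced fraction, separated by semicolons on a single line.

Bankole 1/8; Gbenga 1/48; Ifeoma 1/16; Jide 1/8; Kehinde 1/48; Ngozi 1/4; Obafemi 1/4; Ronke 1/48; Yetunde 1/16; Zainab 1/16

There is no surviving spouse, so the entire estate passes to Lanre's descendants per stirpes.
The estate is divided into 4 equal shares of 1/4 among Ngozi, Segun, Abiodun, Adaeze.
Ngozi is living and takes 1/4.
Segun predeceased; the 1/4 allotted to Segun's branch passes to Segun's issue by representation.
Obafemi is the sole taker at this level and receives the full 1/4.
Abiodun predeceased; the 1/4 allotted to Abiodun's branch passes to Abiodun's issue by representation.
The 1/4 is divided into 4 equal shares of 1/16 among Ifeoma, Chidinma, Yetunde, Zainab.
Ifeoma is living and takes 1/16.
Chidinma predeceased; the 1/16 allotted to Chidinma's branch passes to Chidinma's issue by representation.
The 1/16 is divided into 3 equal shares of 1/48 among Ronke, Gbenga, Kehinde.
Ronke is living and takes 1/48.
Gbenga is living and takes 1/48.
Kehinde is living and takes 1/48.
Yetunde is living and takes 1/16.
Zainab is living and takes 1/16.
Adaeze predeceased; the 1/4 allotted to Adaeze's branch passes to Adaeze's issue by representation.
The 1/4 is divided into 2 equal shares of 1/8 among Bankole, Jide.
Bankole is living and takes 1/8.
Jide is living and takes 1/8.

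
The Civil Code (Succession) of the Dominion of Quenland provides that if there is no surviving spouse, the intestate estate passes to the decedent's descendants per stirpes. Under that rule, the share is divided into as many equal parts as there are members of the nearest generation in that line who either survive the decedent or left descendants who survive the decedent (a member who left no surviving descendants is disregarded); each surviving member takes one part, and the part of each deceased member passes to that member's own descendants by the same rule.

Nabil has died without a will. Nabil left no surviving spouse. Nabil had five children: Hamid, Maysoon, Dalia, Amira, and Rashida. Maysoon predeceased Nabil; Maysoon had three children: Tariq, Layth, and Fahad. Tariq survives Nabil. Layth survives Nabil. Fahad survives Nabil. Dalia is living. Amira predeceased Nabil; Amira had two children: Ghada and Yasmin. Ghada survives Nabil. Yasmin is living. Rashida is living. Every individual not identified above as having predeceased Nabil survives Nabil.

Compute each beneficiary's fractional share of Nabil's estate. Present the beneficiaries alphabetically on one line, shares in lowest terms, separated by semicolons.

There is no surviving spouse, so the entire estate passes to Nabil's descendants per stirpes.
The estate is divided into 5 equal shares of 1/5 among Hamid, Maysoon, Dalia, Amira, Rashida.
Hamid is living and takes 1/5.
Maysoon predeceased; the 1/5 allotted to Maysoon's branch passes to Maysoon's issue by representation.
The 1/5 is divided into 3 equal shares of 1/15 among Tariq, Layth, Fahad.
Tariq is living and takes 1/15.
Layth is living and takes 1/15.
Fahad is living and takes 1/15.
Dalia is living and takes 1/5.
Amira predeceased; the 1/5 allotted to Amira's branch passes to Amira's issue by representation.
The 1/5 is divided into 2 equal shares of 1/10 among Ghada, Yasmin.
Ghada is living and takes 1/10.
Yasmin is living and takes 1/10.
Rashida is living and takes 1/5.

Dalia 1/5; Fahad 1/15; Ghada 1/10; Hamid 1/5; Layth 1/15; Rashida 1/5; Tariq 1/15; Yasmin 1/10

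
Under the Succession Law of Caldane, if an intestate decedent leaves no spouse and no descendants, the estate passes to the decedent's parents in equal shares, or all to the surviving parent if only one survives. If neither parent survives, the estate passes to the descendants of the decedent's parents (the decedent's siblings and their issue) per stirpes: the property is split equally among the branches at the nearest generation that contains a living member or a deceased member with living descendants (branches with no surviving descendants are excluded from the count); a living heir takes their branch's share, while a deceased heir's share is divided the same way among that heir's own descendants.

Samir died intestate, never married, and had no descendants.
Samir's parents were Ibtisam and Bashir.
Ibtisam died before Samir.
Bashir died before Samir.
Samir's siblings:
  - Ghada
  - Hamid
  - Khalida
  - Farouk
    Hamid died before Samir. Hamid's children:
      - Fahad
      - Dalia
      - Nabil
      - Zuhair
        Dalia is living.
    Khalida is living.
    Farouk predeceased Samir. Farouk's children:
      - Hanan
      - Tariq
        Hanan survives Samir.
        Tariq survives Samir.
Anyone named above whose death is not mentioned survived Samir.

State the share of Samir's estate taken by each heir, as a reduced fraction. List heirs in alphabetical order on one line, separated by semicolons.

Dalia 1/16; Fahad 1/16; Ghada 1/4; Hanan 1/8; Khalida 1/4; Nabil 1/16; Tariq 1/8; Zuhair 1/16

Neither parent survives and there are no descendants, so the estate passes to Samir's siblings and their issue per stirpes.
The estate is divided into 4 equal shares of 1/4 among Ghada, Hamid, Khalida, Farouk.
Ghada is living and takes 1/4.
Hamid predeceased; the 1/4 allotted to Hamid's branch passes to Hamid's issue by representation.
The 1/4 is divided into 4 equal shares of 1/16 among Fahad, Dalia, Nabil, Zuhair.
Fahad is living and takes 1/16.
Dalia is living and takes 1/16.
Nabil is living and takes 1/16.
Zuhair is living and takes 1/16.
Khalida is living and takes 1/4.
Farouk predeceased; the 1/4 allotted to Farouk's branch passes to Farouk's issue by representation.
The 1/4 is divided into 2 equal shares of 1/8 among Hanan, Tariq.
Hanan is living and takes 1/8.
Tariq is living and takes 1/8.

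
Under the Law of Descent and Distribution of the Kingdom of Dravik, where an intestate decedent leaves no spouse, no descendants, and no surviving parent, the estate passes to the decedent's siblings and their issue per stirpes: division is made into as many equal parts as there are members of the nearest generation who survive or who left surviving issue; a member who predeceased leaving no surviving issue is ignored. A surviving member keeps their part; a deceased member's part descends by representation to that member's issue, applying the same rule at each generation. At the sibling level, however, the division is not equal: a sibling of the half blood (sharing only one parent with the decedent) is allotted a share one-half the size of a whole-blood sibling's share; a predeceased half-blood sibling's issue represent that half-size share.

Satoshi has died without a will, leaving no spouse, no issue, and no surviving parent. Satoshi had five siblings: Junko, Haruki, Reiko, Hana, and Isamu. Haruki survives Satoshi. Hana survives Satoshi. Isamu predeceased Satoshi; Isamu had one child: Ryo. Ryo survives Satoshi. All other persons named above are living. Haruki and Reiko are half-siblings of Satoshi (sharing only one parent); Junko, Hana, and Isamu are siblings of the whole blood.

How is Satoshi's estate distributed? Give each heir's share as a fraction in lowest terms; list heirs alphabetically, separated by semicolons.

No spouse, descendants, or parent survives, so the estate passes to Satoshi's siblings per stirpes.
Half-blood siblings count for one-half the weight of whole-blood siblings at the initial division.
Dividing 1 in proportion to weights (total weight 4): Junko (weight 1) → 1/4; Haruki (weight 1/2) → 1/8; Reiko (weight 1/2) → 1/8; Hana (weight 1) → 1/4; Isamu (weight 1) → 1/4.
Junko is living and takes 1/4.
Haruki is living and takes 1/8.
Reiko is living and takes 1/8.
Hana is living and takes 1/4.
Isamu predeceased; the 1/4 allotted to Isamu's branch passes to Isamu's issue by representation.
Ryo is the sole taker at this level and receives the full 1/4.

Hana 1/4; Haruki 1/8; Junko 1/4; Reiko 1/8; Ryo 1/4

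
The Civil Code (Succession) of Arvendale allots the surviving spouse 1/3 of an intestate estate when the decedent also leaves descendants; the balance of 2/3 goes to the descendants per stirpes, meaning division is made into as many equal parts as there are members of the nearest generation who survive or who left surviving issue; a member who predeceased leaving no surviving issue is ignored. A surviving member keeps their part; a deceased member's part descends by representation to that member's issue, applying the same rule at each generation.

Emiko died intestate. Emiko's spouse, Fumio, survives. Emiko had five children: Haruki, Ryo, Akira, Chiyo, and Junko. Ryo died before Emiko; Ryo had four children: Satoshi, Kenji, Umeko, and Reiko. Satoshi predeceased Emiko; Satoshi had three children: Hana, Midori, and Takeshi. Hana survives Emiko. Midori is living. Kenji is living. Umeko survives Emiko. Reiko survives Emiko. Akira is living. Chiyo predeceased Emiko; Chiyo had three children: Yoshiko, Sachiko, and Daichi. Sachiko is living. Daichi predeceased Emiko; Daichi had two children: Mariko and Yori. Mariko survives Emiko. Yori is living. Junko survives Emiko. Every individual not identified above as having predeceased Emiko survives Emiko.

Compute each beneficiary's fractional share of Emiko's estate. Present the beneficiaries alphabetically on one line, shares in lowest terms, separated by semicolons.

Fumio, as surviving spouse, takes 1/3.
The remaining 2/3 passes to Emiko's descendants per stirpes.
The 2/3 is divided into 5 equal shares of 2/15 among Haruki, Ryo, Akira, Chiyo, Junko.
Haruki is living and takes 2/15.
Ryo predeceased; the 2/15 allotted to Ryo's branch passes to Ryo's issue by representation.
The 2/15 is divided into 4 equal shares of 1/30 among Satoshi, Kenji, Umeko, Reiko.
Satoshi predeceased; the 1/30 allotted to Satoshi's branch passes to Satoshi's issue by representation.
The 1/30 is divided into 3 equal shares of 1/90 among Hana, Midori, Takeshi.
Hana is living and takes 1/90.
Midori is living and takes 1/90.
Takeshi is living and takes 1/90.
Kenji is living and takes 1/30.
Umeko is living and takes 1/30.
Reiko is living and takes 1/30.
Akira is living and takes 2/15.
Chiyo predeceased; the 2/15 allotted to Chiyo's branch passes to Chiyo's issue by representation.
The 2/15 is divided into 3 equal shares of 2/45 among Yoshiko, Sachiko, Daichi.
Yoshiko is living and takes 2/45.
Sachiko is living and takes 2/45.
Daichi predeceased; the 2/45 allotted to Daichi's branch passes to Daichi's issue by representation.
The 2/45 is divided into 2 equal shares of 1/45 among Mariko, Yori.
Mariko is living and takes 1/45.
Yori is living and takes 1/45.
Junko is living and takes 2/15.

Akira 2/15; Fumio 1/3; Hana 1/90; Haruki 2/15; Junko 2/15; Kenji 1/30; Mariko 1/45; Midori 1/90; Reiko 1/30; Sachiko 2/45; Takeshi 1/90; Umeko 1/30; Yori 1/45; Yoshiko 2/45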